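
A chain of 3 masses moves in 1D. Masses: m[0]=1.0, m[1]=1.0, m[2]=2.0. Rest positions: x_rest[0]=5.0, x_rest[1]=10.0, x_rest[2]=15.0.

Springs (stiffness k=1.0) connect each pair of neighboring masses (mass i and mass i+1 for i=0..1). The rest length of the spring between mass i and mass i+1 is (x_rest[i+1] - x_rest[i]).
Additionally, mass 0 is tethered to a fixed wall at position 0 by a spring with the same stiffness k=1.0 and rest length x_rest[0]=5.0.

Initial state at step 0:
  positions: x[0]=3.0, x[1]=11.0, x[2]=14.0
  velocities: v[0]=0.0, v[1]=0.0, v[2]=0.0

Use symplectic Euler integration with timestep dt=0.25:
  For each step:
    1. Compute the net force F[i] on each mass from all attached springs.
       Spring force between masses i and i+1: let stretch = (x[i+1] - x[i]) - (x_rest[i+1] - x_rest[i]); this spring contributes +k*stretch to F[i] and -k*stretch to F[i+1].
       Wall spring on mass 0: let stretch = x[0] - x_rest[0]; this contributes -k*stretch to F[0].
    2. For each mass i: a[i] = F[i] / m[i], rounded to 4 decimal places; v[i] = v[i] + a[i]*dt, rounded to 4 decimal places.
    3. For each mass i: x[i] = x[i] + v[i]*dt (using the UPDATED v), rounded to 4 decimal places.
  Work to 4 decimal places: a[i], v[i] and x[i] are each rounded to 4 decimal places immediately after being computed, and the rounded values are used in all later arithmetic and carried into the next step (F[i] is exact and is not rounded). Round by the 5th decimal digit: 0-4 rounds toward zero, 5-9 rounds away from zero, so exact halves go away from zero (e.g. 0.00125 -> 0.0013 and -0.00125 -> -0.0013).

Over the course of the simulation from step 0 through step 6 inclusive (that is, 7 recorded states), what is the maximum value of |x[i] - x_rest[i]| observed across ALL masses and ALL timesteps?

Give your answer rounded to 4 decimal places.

Step 0: x=[3.0000 11.0000 14.0000] v=[0.0000 0.0000 0.0000]
Step 1: x=[3.3125 10.6875 14.0625] v=[1.2500 -1.2500 0.2500]
Step 2: x=[3.8789 10.1250 14.1758] v=[2.2656 -2.2500 0.4531]
Step 3: x=[4.5933 9.4253 14.3188] v=[2.8574 -2.7988 0.5718]
Step 4: x=[5.3226 8.7295 14.4651] v=[2.9171 -2.7834 0.5851]
Step 5: x=[5.9322 8.1792 14.5884] v=[2.4382 -2.2012 0.4932]
Step 6: x=[6.3114 7.8890 14.6677] v=[1.5169 -1.1607 0.3171]
Max displacement = 2.1110

Answer: 2.1110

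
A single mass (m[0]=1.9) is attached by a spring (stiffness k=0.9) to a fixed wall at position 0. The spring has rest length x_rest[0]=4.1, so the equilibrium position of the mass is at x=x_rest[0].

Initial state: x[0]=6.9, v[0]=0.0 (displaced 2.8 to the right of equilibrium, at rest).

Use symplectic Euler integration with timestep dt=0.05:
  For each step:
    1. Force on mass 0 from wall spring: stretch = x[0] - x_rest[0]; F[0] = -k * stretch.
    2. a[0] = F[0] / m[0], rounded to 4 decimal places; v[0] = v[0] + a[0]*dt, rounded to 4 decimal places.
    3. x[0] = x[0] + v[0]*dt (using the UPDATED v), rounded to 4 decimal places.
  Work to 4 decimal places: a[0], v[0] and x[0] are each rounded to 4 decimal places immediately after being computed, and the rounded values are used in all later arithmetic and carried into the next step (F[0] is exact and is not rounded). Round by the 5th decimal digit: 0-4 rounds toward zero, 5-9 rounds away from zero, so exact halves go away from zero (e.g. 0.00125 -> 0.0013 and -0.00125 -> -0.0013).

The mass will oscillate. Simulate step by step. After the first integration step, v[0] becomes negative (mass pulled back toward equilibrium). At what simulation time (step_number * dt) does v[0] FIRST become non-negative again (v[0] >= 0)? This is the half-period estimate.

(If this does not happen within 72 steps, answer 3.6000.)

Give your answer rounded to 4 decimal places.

Step 0: x=[6.9000] v=[0.0000]
Step 1: x=[6.8967] v=[-0.0663]
Step 2: x=[6.8901] v=[-0.1325]
Step 3: x=[6.8802] v=[-0.1986]
Step 4: x=[6.8670] v=[-0.2644]
Step 5: x=[6.8505] v=[-0.3299]
Step 6: x=[6.8308] v=[-0.3950]
Step 7: x=[6.8078] v=[-0.4597]
Step 8: x=[6.7816] v=[-0.5238]
Step 9: x=[6.7522] v=[-0.5873]
Step 10: x=[6.7197] v=[-0.6501]
Step 11: x=[6.6841] v=[-0.7121]
Step 12: x=[6.6454] v=[-0.7733]
Step 13: x=[6.6037] v=[-0.8336]
Step 14: x=[6.5591] v=[-0.8929]
Step 15: x=[6.5115] v=[-0.9511]
Step 16: x=[6.4611] v=[-1.0082]
Step 17: x=[6.4079] v=[-1.0641]
Step 18: x=[6.3520] v=[-1.1188]
Step 19: x=[6.2934] v=[-1.1721]
Step 20: x=[6.2322] v=[-1.2241]
Step 21: x=[6.1685] v=[-1.2746]
Step 22: x=[6.1023] v=[-1.3236]
Step 23: x=[6.0338] v=[-1.3710]
Step 24: x=[5.9630] v=[-1.4168]
Step 25: x=[5.8900] v=[-1.4609]
Step 26: x=[5.8148] v=[-1.5033]
Step 27: x=[5.7376] v=[-1.5439]
Step 28: x=[5.6585] v=[-1.5827]
Step 29: x=[5.5775] v=[-1.6196]
Step 30: x=[5.4948] v=[-1.6546]
Step 31: x=[5.4104] v=[-1.6876]
Step 32: x=[5.3245] v=[-1.7186]
Step 33: x=[5.2371] v=[-1.7476]
Step 34: x=[5.1484] v=[-1.7745]
Step 35: x=[5.0584] v=[-1.7993]
Step 36: x=[4.9673] v=[-1.8220]
Step 37: x=[4.8752] v=[-1.8425]
Step 38: x=[4.7822] v=[-1.8609]
Step 39: x=[4.6883] v=[-1.8771]
Step 40: x=[4.5938] v=[-1.8910]
Step 41: x=[4.4987] v=[-1.9027]
Step 42: x=[4.4031] v=[-1.9121]
Step 43: x=[4.3071] v=[-1.9193]
Step 44: x=[4.2109] v=[-1.9242]
Step 45: x=[4.1146] v=[-1.9268]
Step 46: x=[4.0182] v=[-1.9271]
Step 47: x=[3.9219] v=[-1.9252]
Step 48: x=[3.8259] v=[-1.9210]
Step 49: x=[3.7302] v=[-1.9145]
Step 50: x=[3.6349] v=[-1.9057]
Step 51: x=[3.5402] v=[-1.8947]
Step 52: x=[3.4461] v=[-1.8814]
Step 53: x=[3.3528] v=[-1.8659]
Step 54: x=[3.2604] v=[-1.8482]
Step 55: x=[3.1690] v=[-1.8283]
Step 56: x=[3.0787] v=[-1.8063]
Step 57: x=[2.9896] v=[-1.7821]
Step 58: x=[2.9018] v=[-1.7558]
Step 59: x=[2.8154] v=[-1.7274]
Step 60: x=[2.7306] v=[-1.6970]
Step 61: x=[2.6474] v=[-1.6646]
Step 62: x=[2.5659] v=[-1.6302]
Step 63: x=[2.4862] v=[-1.5939]
Step 64: x=[2.4084] v=[-1.5557]
Step 65: x=[2.3326] v=[-1.5156]
Step 66: x=[2.2589] v=[-1.4737]
Step 67: x=[2.1874] v=[-1.4301]
Step 68: x=[2.1182] v=[-1.3848]
Step 69: x=[2.0513] v=[-1.3379]
Step 70: x=[1.9868] v=[-1.2894]
Step 71: x=[1.9248] v=[-1.2394]
Step 72: x=[1.8654] v=[-1.1879]
v[0] did not become non-negative within 72 steps; using fallback time=3.6000

Answer: 3.6000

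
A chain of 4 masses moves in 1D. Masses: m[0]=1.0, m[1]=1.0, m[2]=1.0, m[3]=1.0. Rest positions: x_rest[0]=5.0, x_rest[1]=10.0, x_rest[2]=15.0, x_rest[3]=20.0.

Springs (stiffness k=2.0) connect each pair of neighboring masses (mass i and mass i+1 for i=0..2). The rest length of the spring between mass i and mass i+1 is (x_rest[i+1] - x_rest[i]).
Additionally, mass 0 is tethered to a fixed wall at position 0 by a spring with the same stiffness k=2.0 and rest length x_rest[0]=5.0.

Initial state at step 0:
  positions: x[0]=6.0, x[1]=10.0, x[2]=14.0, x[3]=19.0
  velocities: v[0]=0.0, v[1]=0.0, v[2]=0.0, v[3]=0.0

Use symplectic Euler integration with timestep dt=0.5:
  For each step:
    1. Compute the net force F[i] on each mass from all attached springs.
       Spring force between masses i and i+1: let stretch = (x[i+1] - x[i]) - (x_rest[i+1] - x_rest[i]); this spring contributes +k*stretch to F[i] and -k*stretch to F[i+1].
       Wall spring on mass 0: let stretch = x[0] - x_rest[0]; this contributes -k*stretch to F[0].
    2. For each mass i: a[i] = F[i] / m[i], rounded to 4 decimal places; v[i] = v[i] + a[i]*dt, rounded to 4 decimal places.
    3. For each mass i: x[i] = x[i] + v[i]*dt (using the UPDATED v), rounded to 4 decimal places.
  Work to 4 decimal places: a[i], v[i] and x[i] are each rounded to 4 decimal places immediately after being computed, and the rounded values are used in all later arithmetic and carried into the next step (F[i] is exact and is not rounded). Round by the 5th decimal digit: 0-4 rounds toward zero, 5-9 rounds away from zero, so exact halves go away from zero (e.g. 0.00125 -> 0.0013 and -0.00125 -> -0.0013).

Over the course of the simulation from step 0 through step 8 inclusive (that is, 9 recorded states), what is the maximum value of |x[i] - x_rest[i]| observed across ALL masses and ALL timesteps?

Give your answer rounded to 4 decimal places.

Answer: 1.1250

Derivation:
Step 0: x=[6.0000 10.0000 14.0000 19.0000] v=[0.0000 0.0000 0.0000 0.0000]
Step 1: x=[5.0000 10.0000 14.5000 19.0000] v=[-2.0000 0.0000 1.0000 0.0000]
Step 2: x=[4.0000 9.7500 15.0000 19.2500] v=[-2.0000 -0.5000 1.0000 0.5000]
Step 3: x=[3.8750 9.2500 15.0000 19.8750] v=[-0.2500 -1.0000 0.0000 1.2500]
Step 4: x=[4.5000 8.9375 14.5625 20.5625] v=[1.2500 -0.6250 -0.8750 1.3750]
Step 5: x=[5.0938 9.2188 14.3125 20.7500] v=[1.1875 0.5625 -0.5000 0.3750]
Step 6: x=[5.2032 9.9844 14.7344 20.2188] v=[0.2187 1.5312 0.8438 -1.0625]
Step 7: x=[5.1016 10.7344 15.5235 19.4454] v=[-0.2033 1.5000 1.5782 -1.5469]
Step 8: x=[5.2656 11.0626 15.8790 19.2110] v=[0.3279 0.6563 0.7110 -0.4688]
Max displacement = 1.1250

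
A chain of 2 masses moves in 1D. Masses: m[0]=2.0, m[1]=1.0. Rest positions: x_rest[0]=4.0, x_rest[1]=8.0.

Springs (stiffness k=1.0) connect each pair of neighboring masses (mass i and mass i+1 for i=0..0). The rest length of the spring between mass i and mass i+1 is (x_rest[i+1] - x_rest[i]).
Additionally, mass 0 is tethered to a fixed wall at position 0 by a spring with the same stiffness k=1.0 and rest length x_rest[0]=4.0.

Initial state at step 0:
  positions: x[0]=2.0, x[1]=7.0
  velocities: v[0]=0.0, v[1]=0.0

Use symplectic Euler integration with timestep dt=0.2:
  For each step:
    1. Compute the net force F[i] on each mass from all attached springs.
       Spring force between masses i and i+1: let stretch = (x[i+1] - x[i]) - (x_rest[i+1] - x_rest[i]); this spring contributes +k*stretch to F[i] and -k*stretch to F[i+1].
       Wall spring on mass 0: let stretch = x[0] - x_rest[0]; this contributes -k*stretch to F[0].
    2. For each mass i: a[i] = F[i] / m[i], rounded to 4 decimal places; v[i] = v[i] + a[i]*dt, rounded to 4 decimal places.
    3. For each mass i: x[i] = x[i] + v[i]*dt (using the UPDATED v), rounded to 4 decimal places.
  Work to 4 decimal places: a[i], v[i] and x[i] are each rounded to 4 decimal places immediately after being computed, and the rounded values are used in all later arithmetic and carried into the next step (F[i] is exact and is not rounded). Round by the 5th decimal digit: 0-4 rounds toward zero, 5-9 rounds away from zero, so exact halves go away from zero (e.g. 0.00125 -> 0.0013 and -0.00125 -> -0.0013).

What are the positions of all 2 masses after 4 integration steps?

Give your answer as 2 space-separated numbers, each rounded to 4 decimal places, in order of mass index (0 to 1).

Step 0: x=[2.0000 7.0000] v=[0.0000 0.0000]
Step 1: x=[2.0600 6.9600] v=[0.3000 -0.2000]
Step 2: x=[2.1768 6.8840] v=[0.5840 -0.3800]
Step 3: x=[2.3442 6.7797] v=[0.8370 -0.5214]
Step 4: x=[2.5534 6.6580] v=[1.0461 -0.6085]

Answer: 2.5534 6.6580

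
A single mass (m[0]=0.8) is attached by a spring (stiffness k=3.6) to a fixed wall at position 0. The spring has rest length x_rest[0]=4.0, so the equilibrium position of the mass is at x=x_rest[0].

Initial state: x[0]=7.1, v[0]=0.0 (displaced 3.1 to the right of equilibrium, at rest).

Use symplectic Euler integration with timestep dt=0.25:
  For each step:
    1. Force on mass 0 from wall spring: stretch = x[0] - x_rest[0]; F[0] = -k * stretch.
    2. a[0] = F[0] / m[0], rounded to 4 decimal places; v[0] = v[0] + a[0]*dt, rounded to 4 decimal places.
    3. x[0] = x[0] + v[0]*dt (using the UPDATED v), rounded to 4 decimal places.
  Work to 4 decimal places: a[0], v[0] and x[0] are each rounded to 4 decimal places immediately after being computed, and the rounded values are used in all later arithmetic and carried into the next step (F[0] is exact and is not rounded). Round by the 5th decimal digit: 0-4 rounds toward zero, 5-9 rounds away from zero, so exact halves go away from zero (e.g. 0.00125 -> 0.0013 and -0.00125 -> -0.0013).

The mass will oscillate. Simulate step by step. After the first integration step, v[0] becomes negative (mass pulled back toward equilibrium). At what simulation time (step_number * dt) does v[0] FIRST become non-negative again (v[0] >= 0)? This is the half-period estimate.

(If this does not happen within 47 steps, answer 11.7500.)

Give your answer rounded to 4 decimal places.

Answer: 1.5000

Derivation:
Step 0: x=[7.1000] v=[0.0000]
Step 1: x=[6.2281] v=[-3.4875]
Step 2: x=[4.7296] v=[-5.9941]
Step 3: x=[3.0259] v=[-6.8149]
Step 4: x=[1.5962] v=[-5.7190]
Step 5: x=[0.8425] v=[-3.0147]
Step 6: x=[0.9769] v=[0.5375]
First v>=0 after going negative at step 6, time=1.5000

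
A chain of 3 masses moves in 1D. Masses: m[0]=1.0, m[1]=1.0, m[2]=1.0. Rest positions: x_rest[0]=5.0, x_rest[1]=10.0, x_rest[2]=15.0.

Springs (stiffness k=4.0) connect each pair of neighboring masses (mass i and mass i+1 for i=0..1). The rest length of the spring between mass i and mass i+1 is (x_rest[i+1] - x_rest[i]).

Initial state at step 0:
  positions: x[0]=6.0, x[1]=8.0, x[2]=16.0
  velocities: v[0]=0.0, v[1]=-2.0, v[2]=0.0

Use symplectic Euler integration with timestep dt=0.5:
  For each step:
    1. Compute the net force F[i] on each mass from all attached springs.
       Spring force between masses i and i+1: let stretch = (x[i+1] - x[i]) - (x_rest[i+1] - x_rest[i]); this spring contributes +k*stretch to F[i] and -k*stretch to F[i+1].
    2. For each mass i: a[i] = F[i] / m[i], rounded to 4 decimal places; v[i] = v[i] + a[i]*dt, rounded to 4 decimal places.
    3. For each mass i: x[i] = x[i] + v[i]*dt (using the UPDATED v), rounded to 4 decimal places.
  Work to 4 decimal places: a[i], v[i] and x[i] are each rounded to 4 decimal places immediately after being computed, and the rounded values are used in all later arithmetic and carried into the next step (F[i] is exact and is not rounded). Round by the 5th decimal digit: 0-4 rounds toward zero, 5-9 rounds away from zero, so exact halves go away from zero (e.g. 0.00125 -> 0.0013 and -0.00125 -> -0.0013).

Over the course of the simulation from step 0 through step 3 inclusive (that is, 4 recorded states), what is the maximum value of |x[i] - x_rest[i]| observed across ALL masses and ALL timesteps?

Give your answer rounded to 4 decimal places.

Step 0: x=[6.0000 8.0000 16.0000] v=[0.0000 -2.0000 0.0000]
Step 1: x=[3.0000 13.0000 13.0000] v=[-6.0000 10.0000 -6.0000]
Step 2: x=[5.0000 8.0000 15.0000] v=[4.0000 -10.0000 4.0000]
Step 3: x=[5.0000 7.0000 15.0000] v=[0.0000 -2.0000 0.0000]
Max displacement = 3.0000

Answer: 3.0000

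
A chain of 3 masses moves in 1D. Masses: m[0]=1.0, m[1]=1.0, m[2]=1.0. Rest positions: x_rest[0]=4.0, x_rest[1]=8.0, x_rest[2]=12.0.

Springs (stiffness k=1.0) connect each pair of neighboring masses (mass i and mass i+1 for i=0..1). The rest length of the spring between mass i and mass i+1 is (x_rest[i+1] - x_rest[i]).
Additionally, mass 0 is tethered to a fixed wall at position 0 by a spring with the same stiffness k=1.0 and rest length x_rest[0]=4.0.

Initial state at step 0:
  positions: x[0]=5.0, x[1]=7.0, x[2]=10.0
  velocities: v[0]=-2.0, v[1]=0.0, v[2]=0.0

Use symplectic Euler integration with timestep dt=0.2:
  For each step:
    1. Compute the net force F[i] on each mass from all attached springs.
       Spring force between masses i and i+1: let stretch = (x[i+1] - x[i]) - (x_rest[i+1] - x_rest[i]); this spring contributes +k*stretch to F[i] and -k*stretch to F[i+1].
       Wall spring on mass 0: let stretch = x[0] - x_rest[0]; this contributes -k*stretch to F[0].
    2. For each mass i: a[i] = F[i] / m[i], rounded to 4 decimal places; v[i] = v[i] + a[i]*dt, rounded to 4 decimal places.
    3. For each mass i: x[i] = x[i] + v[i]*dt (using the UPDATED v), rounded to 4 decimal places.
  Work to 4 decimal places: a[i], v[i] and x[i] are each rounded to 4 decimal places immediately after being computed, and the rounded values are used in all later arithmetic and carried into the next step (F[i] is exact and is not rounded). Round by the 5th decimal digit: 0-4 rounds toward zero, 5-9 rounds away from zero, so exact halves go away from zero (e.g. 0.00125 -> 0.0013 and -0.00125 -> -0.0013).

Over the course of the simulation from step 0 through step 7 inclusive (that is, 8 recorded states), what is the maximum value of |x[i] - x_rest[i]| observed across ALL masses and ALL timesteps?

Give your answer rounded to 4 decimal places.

Answer: 2.5407

Derivation:
Step 0: x=[5.0000 7.0000 10.0000] v=[-2.0000 0.0000 0.0000]
Step 1: x=[4.4800 7.0400 10.0400] v=[-2.6000 0.2000 0.2000]
Step 2: x=[3.8832 7.0976 10.1200] v=[-2.9840 0.2880 0.4000]
Step 3: x=[3.2596 7.1475 10.2391] v=[-3.1178 0.2496 0.5955]
Step 4: x=[2.6612 7.1656 10.3945] v=[-2.9921 0.0903 0.7772]
Step 5: x=[2.1365 7.1326 10.5808] v=[-2.6235 -0.1648 0.9314]
Step 6: x=[1.7262 7.0377 10.7892] v=[-2.0516 -0.4744 1.0418]
Step 7: x=[1.4593 6.8804 11.0075] v=[-1.3345 -0.7864 1.0915]
Max displacement = 2.5407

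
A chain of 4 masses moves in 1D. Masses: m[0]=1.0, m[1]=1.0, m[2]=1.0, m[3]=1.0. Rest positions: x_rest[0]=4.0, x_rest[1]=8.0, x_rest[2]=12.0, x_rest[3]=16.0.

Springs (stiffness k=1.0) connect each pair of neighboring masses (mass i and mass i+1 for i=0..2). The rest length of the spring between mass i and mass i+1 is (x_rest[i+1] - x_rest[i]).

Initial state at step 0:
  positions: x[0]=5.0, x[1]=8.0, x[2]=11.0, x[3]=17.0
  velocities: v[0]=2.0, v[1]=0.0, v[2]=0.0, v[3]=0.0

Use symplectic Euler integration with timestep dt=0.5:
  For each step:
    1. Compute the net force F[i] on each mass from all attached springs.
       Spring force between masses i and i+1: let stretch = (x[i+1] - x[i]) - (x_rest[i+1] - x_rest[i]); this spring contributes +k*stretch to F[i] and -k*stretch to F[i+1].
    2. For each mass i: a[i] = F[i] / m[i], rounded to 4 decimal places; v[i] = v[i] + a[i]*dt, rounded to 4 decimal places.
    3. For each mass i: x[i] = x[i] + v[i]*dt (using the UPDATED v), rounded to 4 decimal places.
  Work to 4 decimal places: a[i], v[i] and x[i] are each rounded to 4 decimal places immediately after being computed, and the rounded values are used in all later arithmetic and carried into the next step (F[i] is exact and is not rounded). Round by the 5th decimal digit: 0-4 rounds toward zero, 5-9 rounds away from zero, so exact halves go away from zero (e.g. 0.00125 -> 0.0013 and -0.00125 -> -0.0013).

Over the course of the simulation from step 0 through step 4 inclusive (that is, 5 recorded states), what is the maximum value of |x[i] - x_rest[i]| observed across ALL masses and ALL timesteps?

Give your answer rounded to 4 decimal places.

Answer: 2.3673

Derivation:
Step 0: x=[5.0000 8.0000 11.0000 17.0000] v=[2.0000 0.0000 0.0000 0.0000]
Step 1: x=[5.7500 8.0000 11.7500 16.5000] v=[1.5000 0.0000 1.5000 -1.0000]
Step 2: x=[6.0625 8.3750 12.7500 15.8125] v=[0.6250 0.7500 2.0000 -1.3750]
Step 3: x=[5.9531 9.2657 13.4219 15.3594] v=[-0.2188 1.7813 1.3438 -0.9063]
Step 4: x=[5.6719 10.3673 13.5392 15.4219] v=[-0.5625 2.2031 0.2345 0.1250]
Max displacement = 2.3673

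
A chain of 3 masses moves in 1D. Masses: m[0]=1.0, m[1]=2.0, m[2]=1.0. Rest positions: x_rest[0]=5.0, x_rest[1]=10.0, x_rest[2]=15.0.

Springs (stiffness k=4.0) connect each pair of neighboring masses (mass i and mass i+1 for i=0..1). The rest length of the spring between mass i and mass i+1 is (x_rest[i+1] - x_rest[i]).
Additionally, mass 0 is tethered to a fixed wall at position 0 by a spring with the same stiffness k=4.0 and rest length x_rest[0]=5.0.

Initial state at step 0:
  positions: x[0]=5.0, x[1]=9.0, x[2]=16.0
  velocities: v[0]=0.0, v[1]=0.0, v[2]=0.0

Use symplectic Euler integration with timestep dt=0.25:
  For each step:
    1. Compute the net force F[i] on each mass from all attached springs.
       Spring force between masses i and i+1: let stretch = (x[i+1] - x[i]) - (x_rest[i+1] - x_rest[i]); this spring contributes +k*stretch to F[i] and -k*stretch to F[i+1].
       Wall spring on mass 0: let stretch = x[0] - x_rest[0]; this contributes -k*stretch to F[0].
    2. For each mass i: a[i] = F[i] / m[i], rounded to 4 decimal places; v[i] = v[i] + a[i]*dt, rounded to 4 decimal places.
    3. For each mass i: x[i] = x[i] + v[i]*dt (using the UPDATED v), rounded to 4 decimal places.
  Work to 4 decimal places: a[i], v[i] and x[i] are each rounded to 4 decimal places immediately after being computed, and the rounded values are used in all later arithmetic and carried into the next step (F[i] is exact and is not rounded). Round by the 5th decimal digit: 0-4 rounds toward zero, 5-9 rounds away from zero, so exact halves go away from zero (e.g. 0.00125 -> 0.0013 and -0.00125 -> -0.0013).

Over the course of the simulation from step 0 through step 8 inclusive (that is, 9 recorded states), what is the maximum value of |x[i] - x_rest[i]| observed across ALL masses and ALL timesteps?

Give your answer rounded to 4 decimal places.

Answer: 1.3789

Derivation:
Step 0: x=[5.0000 9.0000 16.0000] v=[0.0000 0.0000 0.0000]
Step 1: x=[4.7500 9.3750 15.5000] v=[-1.0000 1.5000 -2.0000]
Step 2: x=[4.4688 9.9375 14.7188] v=[-1.1250 2.2500 -3.1250]
Step 3: x=[4.4375 10.4141 13.9922] v=[-0.1251 1.9063 -2.9063]
Step 4: x=[4.7910 10.5909 13.6211] v=[1.4140 0.7071 -1.4844]
Step 5: x=[5.3967 10.4215 13.7425] v=[2.4229 -0.6778 0.4854]
Step 6: x=[5.9095 10.0391 14.2836] v=[2.0510 -1.5297 2.1644]
Step 7: x=[5.9773 9.6710 15.0136] v=[0.2711 -1.4723 2.9199]
Step 8: x=[5.4742 9.5090 15.6579] v=[-2.0125 -0.6479 2.5773]
Max displacement = 1.3789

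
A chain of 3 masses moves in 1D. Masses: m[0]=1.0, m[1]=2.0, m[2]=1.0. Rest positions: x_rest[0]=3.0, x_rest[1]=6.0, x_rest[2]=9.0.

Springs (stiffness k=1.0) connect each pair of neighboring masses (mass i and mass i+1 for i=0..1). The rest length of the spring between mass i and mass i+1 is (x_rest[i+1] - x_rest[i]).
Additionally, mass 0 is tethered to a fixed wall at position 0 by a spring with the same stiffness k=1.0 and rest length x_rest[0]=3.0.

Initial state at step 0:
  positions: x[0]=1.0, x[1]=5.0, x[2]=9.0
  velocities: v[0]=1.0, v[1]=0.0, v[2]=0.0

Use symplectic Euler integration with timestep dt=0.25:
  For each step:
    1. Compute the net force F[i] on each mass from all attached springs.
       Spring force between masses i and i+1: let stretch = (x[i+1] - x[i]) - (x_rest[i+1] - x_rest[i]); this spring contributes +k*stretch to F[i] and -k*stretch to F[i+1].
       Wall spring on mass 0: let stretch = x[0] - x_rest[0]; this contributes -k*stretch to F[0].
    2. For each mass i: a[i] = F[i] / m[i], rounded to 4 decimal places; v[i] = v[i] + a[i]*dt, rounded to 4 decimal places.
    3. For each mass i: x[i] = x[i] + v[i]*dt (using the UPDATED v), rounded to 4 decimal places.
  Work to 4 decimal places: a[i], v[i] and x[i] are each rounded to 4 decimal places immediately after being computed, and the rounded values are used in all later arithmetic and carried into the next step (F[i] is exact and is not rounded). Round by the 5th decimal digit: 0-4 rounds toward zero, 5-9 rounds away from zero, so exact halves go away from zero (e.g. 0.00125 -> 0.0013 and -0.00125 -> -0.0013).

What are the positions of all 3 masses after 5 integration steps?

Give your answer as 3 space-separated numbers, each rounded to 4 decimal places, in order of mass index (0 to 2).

Step 0: x=[1.0000 5.0000 9.0000] v=[1.0000 0.0000 0.0000]
Step 1: x=[1.4375 5.0000 8.9375] v=[1.7500 0.0000 -0.2500]
Step 2: x=[2.0078 5.0117 8.8164] v=[2.2813 0.0469 -0.4844]
Step 3: x=[2.6404 5.0485 8.6450] v=[2.5303 0.1470 -0.6856]
Step 4: x=[3.2585 5.1224 8.4363] v=[2.4722 0.2956 -0.8347]
Step 5: x=[3.7894 5.2416 8.2080] v=[2.1236 0.4769 -0.9132]

Answer: 3.7894 5.2416 8.2080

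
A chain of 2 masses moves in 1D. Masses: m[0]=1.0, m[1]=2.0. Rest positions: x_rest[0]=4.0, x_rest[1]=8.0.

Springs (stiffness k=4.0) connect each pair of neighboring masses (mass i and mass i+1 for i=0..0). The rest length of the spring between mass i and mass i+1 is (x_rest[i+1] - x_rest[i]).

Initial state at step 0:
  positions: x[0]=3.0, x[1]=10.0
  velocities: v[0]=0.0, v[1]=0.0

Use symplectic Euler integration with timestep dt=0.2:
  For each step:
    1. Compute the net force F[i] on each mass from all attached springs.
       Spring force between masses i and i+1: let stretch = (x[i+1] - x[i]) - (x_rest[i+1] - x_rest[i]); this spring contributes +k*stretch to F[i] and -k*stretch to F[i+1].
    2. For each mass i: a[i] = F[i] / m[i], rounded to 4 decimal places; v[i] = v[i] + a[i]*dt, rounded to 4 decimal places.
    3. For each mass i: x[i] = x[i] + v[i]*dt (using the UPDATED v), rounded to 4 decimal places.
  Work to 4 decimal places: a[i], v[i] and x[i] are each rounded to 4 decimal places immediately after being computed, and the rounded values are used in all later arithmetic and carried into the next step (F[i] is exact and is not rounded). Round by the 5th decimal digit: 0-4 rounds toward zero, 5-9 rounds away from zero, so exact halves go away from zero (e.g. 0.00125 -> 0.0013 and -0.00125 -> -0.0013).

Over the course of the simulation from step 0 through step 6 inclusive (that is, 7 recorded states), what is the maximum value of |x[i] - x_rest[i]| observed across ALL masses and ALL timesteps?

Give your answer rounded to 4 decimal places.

Step 0: x=[3.0000 10.0000] v=[0.0000 0.0000]
Step 1: x=[3.4800 9.7600] v=[2.4000 -1.2000]
Step 2: x=[4.3248 9.3376] v=[4.2240 -2.1120]
Step 3: x=[5.3316 8.8342] v=[5.0342 -2.5171]
Step 4: x=[6.2589 8.3706] v=[4.6363 -2.3181]
Step 5: x=[6.8840 8.0580] v=[3.1257 -1.5628]
Step 6: x=[7.0570 7.9715] v=[0.8649 -0.4324]
Max displacement = 3.0570

Answer: 3.0570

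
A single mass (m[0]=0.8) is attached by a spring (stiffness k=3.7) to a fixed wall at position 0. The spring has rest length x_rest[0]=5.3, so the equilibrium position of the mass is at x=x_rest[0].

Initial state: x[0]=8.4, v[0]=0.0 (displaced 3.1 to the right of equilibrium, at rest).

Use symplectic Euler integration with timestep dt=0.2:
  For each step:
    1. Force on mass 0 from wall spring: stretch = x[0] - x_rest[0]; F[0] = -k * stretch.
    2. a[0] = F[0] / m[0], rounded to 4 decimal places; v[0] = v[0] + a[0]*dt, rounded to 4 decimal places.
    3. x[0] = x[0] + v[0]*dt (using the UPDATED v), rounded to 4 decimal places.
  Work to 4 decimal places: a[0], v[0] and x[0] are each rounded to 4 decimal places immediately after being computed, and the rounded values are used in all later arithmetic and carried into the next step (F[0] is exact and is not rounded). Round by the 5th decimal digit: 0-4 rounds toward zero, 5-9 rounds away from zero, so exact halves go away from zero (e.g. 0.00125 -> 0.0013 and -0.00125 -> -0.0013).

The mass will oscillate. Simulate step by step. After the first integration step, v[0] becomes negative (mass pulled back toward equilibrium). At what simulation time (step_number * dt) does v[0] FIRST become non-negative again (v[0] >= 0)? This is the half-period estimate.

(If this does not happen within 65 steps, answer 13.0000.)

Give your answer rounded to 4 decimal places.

Answer: 1.6000

Derivation:
Step 0: x=[8.4000] v=[0.0000]
Step 1: x=[7.8265] v=[-2.8675]
Step 2: x=[6.7856] v=[-5.2045]
Step 3: x=[5.4699] v=[-6.5787]
Step 4: x=[4.1227] v=[-6.7359]
Step 5: x=[2.9933] v=[-5.6469]
Step 6: x=[2.2907] v=[-3.5132]
Step 7: x=[2.1448] v=[-0.7296]
Step 8: x=[2.5826] v=[2.1890]
First v>=0 after going negative at step 8, time=1.6000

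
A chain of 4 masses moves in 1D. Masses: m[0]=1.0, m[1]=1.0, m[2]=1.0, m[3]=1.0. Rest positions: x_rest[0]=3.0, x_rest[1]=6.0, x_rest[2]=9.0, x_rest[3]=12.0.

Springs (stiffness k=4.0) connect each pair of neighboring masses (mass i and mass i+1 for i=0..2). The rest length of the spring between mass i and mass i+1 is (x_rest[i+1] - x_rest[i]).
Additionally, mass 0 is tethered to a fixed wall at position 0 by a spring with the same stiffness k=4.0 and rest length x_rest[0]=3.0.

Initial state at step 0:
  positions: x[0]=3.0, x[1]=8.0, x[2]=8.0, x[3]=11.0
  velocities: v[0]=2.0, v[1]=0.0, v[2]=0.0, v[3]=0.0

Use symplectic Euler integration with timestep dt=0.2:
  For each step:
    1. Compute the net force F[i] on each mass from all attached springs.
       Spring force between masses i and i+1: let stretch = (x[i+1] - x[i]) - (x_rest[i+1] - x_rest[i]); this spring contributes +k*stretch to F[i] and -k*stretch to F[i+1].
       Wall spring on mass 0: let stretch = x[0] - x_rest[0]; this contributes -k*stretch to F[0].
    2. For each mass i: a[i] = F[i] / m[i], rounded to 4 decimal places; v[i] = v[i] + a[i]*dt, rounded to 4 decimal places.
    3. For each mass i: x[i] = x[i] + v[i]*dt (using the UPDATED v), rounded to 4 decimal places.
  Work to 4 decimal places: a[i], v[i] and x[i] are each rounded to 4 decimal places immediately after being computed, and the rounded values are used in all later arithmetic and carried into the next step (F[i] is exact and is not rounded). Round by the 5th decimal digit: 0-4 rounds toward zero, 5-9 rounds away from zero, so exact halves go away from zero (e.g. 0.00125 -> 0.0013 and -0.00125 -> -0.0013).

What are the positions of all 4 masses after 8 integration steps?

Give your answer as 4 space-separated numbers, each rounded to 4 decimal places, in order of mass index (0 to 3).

Answer: 0.9391 6.4780 8.5954 13.4402

Derivation:
Step 0: x=[3.0000 8.0000 8.0000 11.0000] v=[2.0000 0.0000 0.0000 0.0000]
Step 1: x=[3.7200 7.2000 8.4800 11.0000] v=[3.6000 -4.0000 2.4000 0.0000]
Step 2: x=[4.4016 6.0480 9.1584 11.0768] v=[3.4080 -5.7600 3.3920 0.3840]
Step 3: x=[4.6424 5.1302 9.6461 11.3267] v=[1.2038 -4.5888 2.4384 1.2493]
Step 4: x=[4.2184 4.8569 9.6801 11.7877] v=[-2.1199 -1.3663 0.1702 2.3048]
Step 5: x=[3.2216 5.2532 9.2796 12.3914] v=[-4.9838 1.9815 -2.0023 3.0187]
Step 6: x=[2.0344 5.9687 8.7328 12.9773] v=[-5.9358 3.5773 -2.7340 2.9293]
Step 7: x=[1.1512 6.4969 8.4229 13.3640] v=[-4.4159 2.6411 -1.5497 1.9337]
Step 8: x=[0.9391 6.4780 8.5954 13.4402] v=[-1.0603 -0.0947 0.8624 0.3808]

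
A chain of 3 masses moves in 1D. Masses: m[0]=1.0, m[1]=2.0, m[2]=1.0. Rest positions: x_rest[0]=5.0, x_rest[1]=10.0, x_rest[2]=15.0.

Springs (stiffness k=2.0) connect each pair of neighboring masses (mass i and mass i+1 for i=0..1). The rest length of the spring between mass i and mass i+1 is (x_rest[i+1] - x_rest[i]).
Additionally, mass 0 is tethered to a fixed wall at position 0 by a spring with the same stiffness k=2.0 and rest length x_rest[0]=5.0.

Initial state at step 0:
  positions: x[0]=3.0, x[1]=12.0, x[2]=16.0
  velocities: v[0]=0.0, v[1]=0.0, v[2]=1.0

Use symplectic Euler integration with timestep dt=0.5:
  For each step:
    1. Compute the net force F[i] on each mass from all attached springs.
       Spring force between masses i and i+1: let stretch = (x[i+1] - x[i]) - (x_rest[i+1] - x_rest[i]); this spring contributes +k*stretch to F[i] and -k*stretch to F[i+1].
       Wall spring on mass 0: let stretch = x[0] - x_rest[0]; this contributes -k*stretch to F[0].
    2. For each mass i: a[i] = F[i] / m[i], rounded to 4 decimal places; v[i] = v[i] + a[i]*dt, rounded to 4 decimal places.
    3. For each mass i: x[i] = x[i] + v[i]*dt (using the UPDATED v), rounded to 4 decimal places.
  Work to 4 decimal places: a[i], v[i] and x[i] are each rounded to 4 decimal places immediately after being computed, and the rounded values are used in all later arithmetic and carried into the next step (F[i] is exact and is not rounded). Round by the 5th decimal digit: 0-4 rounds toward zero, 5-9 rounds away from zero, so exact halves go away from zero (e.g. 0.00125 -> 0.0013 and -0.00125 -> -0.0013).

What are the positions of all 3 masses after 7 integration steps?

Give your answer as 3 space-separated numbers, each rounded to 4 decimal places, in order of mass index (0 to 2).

Answer: 7.1603 8.8546 16.1799

Derivation:
Step 0: x=[3.0000 12.0000 16.0000] v=[0.0000 0.0000 1.0000]
Step 1: x=[6.0000 10.7500 17.0000] v=[6.0000 -2.5000 2.0000]
Step 2: x=[8.3750 9.8750 17.3750] v=[4.7500 -1.7500 0.7500]
Step 3: x=[7.3125 10.5000 16.5000] v=[-2.1250 1.2500 -1.7500]
Step 4: x=[4.1875 11.8282 15.1250] v=[-6.2500 2.6563 -2.7500]
Step 5: x=[2.7891 12.0704 14.6016] v=[-2.7968 0.4844 -1.0468]
Step 6: x=[4.6368 10.6251 15.3126] v=[3.6954 -2.8907 1.4220]
Step 7: x=[7.1603 8.8546 16.1799] v=[5.0469 -3.5411 1.7345]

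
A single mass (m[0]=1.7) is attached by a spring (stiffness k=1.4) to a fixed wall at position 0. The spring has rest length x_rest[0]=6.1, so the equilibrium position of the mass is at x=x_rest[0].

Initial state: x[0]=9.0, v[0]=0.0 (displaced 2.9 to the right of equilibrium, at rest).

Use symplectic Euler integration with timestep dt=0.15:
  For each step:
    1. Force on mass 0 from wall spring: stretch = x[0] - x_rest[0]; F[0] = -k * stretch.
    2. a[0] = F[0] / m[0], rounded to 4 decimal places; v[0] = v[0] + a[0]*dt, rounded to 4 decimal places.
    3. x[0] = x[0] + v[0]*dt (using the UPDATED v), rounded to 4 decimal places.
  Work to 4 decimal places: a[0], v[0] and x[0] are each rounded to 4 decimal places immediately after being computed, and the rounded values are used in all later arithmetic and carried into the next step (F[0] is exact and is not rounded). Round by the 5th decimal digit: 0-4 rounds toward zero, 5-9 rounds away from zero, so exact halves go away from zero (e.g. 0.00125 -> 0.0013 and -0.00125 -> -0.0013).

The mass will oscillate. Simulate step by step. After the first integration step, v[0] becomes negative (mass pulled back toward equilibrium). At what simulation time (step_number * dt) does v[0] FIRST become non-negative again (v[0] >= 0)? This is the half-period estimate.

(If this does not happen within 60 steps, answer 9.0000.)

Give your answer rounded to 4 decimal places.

Answer: 3.6000

Derivation:
Step 0: x=[9.0000] v=[0.0000]
Step 1: x=[8.9463] v=[-0.3582]
Step 2: x=[8.8398] v=[-0.7098]
Step 3: x=[8.6826] v=[-1.0482]
Step 4: x=[8.4775] v=[-1.3672]
Step 5: x=[8.2284] v=[-1.6609]
Step 6: x=[7.9398] v=[-1.9238]
Step 7: x=[7.6171] v=[-2.1511]
Step 8: x=[7.2663] v=[-2.3385]
Step 9: x=[6.8939] v=[-2.4826]
Step 10: x=[6.5068] v=[-2.5807]
Step 11: x=[6.1122] v=[-2.6310]
Step 12: x=[5.7173] v=[-2.6325]
Step 13: x=[5.3295] v=[-2.5852]
Step 14: x=[4.9560] v=[-2.4900]
Step 15: x=[4.6037] v=[-2.3487]
Step 16: x=[4.2791] v=[-2.1639]
Step 17: x=[3.9883] v=[-1.9390]
Step 18: x=[3.7366] v=[-1.6782]
Step 19: x=[3.5287] v=[-1.3863]
Step 20: x=[3.3684] v=[-1.0687]
Step 21: x=[3.2587] v=[-0.7313]
Step 22: x=[3.2017] v=[-0.3803]
Step 23: x=[3.1984] v=[-0.0223]
Step 24: x=[3.2488] v=[0.3361]
First v>=0 after going negative at step 24, time=3.6000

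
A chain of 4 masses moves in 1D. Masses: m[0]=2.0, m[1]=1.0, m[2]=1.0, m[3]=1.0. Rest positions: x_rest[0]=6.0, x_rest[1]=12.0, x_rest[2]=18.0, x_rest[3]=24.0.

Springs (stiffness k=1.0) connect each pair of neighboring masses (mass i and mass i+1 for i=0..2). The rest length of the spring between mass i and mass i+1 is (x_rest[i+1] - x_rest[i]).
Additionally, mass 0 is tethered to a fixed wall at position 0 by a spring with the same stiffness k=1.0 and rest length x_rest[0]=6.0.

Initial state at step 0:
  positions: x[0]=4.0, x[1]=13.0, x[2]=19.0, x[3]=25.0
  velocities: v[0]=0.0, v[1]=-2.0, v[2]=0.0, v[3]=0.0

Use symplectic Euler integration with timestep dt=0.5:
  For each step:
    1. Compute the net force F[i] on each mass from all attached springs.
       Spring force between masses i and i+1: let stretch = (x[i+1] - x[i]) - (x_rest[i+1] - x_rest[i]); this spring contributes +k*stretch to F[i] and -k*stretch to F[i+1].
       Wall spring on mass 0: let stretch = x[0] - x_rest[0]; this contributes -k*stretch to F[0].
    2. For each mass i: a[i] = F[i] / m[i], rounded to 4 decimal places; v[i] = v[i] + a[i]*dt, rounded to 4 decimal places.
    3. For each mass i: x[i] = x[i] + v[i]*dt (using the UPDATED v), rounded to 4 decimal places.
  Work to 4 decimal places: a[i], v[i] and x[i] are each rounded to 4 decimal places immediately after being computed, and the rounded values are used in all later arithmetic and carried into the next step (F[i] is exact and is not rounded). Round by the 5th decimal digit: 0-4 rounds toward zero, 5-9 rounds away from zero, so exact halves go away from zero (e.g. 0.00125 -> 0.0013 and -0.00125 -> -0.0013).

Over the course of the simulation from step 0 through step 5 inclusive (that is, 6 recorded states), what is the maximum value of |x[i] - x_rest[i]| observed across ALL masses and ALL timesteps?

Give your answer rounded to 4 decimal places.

Step 0: x=[4.0000 13.0000 19.0000 25.0000] v=[0.0000 -2.0000 0.0000 0.0000]
Step 1: x=[4.6250 11.2500 19.0000 25.0000] v=[1.2500 -3.5000 0.0000 0.0000]
Step 2: x=[5.5000 9.7813 18.5625 25.0000] v=[1.7500 -2.9375 -0.8750 0.0000]
Step 3: x=[6.2227 9.4375 17.5391 24.8906] v=[1.4453 -0.6876 -2.0469 -0.2188]
Step 4: x=[6.5694 10.3154 16.3281 24.4433] v=[0.6933 1.7558 -2.4220 -0.8946]
Step 5: x=[6.5631 11.7600 15.6427 23.4672] v=[-0.0126 2.8892 -1.3708 -1.9522]
Max displacement = 2.5625

Answer: 2.5625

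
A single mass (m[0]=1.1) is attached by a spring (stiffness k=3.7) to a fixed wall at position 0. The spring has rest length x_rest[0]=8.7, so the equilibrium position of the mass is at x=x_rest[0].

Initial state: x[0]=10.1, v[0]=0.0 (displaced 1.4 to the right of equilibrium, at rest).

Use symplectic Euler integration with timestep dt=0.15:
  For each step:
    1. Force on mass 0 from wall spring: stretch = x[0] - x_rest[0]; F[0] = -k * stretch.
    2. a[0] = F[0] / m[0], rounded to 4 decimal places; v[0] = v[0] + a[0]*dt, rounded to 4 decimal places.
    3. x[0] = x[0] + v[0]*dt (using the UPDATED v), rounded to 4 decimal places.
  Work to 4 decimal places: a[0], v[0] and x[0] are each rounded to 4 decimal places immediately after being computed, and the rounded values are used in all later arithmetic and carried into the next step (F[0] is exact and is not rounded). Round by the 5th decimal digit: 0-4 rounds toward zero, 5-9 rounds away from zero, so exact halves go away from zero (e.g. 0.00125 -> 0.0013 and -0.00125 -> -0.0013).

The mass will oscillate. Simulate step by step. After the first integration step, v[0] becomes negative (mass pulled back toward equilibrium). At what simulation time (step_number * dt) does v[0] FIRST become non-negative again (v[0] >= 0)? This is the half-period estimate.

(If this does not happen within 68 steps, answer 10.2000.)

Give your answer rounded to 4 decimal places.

Step 0: x=[10.1000] v=[0.0000]
Step 1: x=[9.9940] v=[-0.7064]
Step 2: x=[9.7901] v=[-1.3593]
Step 3: x=[9.5037] v=[-1.9093]
Step 4: x=[9.1565] v=[-2.3148]
Step 5: x=[8.7747] v=[-2.5451]
Step 6: x=[8.3873] v=[-2.5828]
Step 7: x=[8.0236] v=[-2.4250]
Step 8: x=[7.7110] v=[-2.0837]
Step 9: x=[7.4733] v=[-1.5847]
Step 10: x=[7.3284] v=[-0.9658]
Step 11: x=[7.2873] v=[-0.2738]
Step 12: x=[7.3532] v=[0.4390]
First v>=0 after going negative at step 12, time=1.8000

Answer: 1.8000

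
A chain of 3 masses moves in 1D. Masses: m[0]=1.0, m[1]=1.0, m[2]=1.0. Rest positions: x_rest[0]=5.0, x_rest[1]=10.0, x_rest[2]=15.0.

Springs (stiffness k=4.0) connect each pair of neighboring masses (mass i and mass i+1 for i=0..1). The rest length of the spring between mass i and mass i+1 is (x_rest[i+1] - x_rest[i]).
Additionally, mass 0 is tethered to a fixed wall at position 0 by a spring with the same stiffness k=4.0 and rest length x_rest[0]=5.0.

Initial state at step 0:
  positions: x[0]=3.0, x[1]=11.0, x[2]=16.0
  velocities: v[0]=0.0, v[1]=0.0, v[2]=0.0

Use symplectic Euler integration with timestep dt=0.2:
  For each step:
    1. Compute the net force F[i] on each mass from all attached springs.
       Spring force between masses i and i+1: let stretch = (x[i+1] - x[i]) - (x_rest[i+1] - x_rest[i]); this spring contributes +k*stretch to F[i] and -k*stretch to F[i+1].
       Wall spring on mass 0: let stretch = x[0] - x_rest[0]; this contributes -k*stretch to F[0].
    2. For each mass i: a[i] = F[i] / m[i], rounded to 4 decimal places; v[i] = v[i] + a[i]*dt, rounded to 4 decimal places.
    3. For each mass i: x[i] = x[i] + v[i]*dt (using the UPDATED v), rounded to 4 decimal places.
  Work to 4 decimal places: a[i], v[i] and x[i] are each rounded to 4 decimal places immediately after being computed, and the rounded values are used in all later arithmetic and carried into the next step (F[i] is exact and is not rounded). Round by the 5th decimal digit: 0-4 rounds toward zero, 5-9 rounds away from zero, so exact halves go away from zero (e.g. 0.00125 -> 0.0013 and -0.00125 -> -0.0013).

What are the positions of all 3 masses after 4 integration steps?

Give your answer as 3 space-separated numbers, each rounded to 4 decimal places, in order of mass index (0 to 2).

Step 0: x=[3.0000 11.0000 16.0000] v=[0.0000 0.0000 0.0000]
Step 1: x=[3.8000 10.5200 16.0000] v=[4.0000 -2.4000 0.0000]
Step 2: x=[5.0672 9.8416 15.9232] v=[6.3360 -3.3920 -0.3840]
Step 3: x=[6.2876 9.3724 15.6733] v=[6.1018 -2.3462 -1.2493]
Step 4: x=[6.9955 9.4177 15.2153] v=[3.5396 0.2267 -2.2900]

Answer: 6.9955 9.4177 15.2153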